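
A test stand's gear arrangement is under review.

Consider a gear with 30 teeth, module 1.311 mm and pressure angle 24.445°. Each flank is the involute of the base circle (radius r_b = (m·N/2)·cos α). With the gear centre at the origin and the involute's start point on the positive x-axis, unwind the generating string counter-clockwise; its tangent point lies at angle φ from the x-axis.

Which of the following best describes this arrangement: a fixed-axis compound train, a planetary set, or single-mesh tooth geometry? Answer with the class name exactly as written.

topology: single-mesh involute geometry — m = 1.311, N = 30
classification: single-mesh tooth geometry

single-mesh tooth geometry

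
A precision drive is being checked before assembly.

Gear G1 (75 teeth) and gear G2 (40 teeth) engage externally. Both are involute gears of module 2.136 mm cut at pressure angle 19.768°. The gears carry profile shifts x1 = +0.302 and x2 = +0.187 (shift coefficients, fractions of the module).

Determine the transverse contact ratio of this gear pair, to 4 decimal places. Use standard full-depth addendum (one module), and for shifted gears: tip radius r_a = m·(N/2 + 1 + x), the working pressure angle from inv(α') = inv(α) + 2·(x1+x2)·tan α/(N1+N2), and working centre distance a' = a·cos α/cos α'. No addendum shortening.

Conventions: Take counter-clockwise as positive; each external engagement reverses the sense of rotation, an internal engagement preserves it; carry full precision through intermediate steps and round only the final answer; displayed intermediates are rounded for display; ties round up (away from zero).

topology: single-mesh involute geometry — m = 2.136, 75T/40T pair
base radii: r_b1 = 75.379692, r_b2 = 40.202502
tip radii: r_a1 = 82.881072, r_a2 = 45.255432
inv(α') = inv(19.768°) + 2·(+0.302+0.187)·tan α/(75+40) = 0.01743109  ⇒  α' = 21.03346°
a' = a·cos α / cos α' = 122.8200·cos 19.768°/cos 21.03346° = 123.833067
action lengths: √(r_a1²−r_b1²) = 34.455394, √(r_a2²−r_b2²) = 20.780109
base pitch p_b = π·m·cos α = 6.314994
CR = (34.455394 + 20.780109 − 123.833067·sin 21.03346°)/6.314994 = 1.708664
contact ratio ≈ 1.7087

1.7087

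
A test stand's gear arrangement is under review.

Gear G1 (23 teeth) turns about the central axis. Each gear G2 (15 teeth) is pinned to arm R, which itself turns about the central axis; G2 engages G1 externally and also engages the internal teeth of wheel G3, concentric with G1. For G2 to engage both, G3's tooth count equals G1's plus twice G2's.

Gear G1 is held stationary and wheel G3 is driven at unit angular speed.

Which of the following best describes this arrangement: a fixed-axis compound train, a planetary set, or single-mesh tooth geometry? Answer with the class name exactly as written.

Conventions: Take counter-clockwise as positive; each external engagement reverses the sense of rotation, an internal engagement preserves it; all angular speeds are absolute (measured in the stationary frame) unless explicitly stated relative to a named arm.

planetary set

planetary set (23T centre, 15T on arm, 53T internal) — Willis relation
classification: planetary set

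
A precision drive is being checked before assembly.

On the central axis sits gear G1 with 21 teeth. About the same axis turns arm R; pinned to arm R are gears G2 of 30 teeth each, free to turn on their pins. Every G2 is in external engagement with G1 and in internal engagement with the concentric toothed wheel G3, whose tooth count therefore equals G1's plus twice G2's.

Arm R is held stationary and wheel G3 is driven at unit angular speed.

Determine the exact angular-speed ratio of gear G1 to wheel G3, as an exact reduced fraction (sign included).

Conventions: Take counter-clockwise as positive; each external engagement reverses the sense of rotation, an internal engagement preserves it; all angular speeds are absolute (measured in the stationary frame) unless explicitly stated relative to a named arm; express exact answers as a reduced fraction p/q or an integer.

-27/7

class = planetary set [G3 = 21+2·30 = 81; Willis about the carrier]
ring teeth: 21 + 2·30 = 81
21(ω_sun−ω_arm) = −81(ω_ring−ω_arm),  ω_arm = 0, ω_ring = 1
ω_sun = 0 − (81/21)(1−0) = -27/7
ω_out/ω_in = -27/7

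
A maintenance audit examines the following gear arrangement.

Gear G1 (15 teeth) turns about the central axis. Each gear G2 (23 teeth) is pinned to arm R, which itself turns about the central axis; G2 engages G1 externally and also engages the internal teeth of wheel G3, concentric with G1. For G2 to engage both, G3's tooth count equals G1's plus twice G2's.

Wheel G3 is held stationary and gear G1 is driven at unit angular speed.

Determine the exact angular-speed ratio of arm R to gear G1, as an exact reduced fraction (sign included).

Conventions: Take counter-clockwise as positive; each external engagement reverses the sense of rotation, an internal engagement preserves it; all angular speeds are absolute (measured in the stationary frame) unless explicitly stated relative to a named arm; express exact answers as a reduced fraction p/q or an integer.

recognized (axles ride arm R): planetary set, 15/23/61 teeth
ring teeth: 15 + 2·23 = 61
15(ω_sun−ω_arm) = −61(ω_ring−ω_arm),  ω_ring = 0, ω_sun = 1
15(1−ω_arm) = −61(0−ω_arm)  ⇒  76·ω_arm = 15  ⇒  ω_arm = 15/76
ω_out/ω_in = 15/76

15/76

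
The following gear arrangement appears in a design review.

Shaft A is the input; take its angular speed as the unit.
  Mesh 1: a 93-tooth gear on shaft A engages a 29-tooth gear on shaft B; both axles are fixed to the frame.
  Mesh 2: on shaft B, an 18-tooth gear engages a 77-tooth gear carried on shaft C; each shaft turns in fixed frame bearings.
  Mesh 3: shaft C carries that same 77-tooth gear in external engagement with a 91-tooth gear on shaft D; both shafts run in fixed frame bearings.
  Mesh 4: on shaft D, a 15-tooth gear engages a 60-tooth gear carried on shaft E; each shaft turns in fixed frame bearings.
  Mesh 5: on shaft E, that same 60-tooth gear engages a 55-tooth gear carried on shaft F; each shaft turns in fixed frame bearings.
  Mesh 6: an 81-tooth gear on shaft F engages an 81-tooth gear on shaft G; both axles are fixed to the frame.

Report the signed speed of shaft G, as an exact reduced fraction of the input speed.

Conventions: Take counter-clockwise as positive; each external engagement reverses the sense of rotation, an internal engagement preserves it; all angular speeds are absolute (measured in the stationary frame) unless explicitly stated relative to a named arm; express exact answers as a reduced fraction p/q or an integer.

5022/29029

6-mesh fixed-axis compound train (all bearings frame-fixed)
mesh 1 [93T→29T]: |ω|/ω_in = 1×93/29 = 93/29, sense flips to −
mesh 2 [18T→77T]: |ω|/ω_in = (93/29)×18/77 = 1674/2233, sense flips to +
mesh 3 [77T→91T]: |ω|/ω_in = (1674/2233)×77/91 = 1674/2639, sense flips to −
mesh 4 [15T→60T]: |ω|/ω_in = (1674/2639)×15/60 = 837/5278, sense flips to +
mesh 5 [60T→55T]: |ω|/ω_in = (837/5278)×60/55 = 5022/29029, sense flips to −
mesh 6 [81T→81T]: |ω|/ω_in = (5022/29029)×81/81 = 5022/29029, sense flips to +
signed output speed (× input speed) = 5022/29029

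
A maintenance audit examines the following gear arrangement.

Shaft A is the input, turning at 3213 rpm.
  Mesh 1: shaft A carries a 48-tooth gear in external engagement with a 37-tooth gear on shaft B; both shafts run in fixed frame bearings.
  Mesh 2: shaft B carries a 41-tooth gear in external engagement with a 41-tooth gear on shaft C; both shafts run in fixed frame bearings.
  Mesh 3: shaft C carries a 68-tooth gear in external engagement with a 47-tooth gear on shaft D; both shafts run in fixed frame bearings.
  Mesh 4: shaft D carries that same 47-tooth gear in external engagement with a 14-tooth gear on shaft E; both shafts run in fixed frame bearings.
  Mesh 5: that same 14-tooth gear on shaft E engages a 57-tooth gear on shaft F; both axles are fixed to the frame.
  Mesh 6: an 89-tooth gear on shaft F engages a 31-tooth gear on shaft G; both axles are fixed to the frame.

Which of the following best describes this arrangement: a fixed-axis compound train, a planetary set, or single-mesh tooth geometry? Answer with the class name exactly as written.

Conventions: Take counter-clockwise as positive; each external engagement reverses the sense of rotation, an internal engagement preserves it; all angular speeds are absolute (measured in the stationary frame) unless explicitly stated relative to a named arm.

fixed-axis compound train

class = fixed-axis compound train [6 meshes; 6 ratios multiply, 6 sense flips]
classification: fixed-axis compound train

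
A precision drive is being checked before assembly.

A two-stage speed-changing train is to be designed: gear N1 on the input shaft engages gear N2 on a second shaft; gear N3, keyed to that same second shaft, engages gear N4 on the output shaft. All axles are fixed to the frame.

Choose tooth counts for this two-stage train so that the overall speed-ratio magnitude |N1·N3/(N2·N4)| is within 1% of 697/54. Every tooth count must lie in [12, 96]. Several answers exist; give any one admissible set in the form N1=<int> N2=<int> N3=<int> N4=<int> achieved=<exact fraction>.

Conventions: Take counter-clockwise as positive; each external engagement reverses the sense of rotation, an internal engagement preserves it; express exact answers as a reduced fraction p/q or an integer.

topology: fixed-axis compound train — 2 stages, target 697/54
target = 697/54 in lowest terms: an exact hit needs N1·N3 = k·697 and N2·N4 = k·54 for one integer k, every count in [12, 96]; additionally prefer no 1:1 stage (N1 ≠ N2, N3 ≠ N4)
k = 1…3: no 1:1-free in-range split of k·697 and k·54 into factor pairs; take k = 4
k = 4: N1·N3 = 2788 = 34·82, N2·N4 = 216 = 12·18
achieved = 34·82/(12·18) = 697/54; |achieved − target| = 0 ≤ 697/5400 ✓

N1=34 N2=12 N3=82 N4=18 achieved=697/54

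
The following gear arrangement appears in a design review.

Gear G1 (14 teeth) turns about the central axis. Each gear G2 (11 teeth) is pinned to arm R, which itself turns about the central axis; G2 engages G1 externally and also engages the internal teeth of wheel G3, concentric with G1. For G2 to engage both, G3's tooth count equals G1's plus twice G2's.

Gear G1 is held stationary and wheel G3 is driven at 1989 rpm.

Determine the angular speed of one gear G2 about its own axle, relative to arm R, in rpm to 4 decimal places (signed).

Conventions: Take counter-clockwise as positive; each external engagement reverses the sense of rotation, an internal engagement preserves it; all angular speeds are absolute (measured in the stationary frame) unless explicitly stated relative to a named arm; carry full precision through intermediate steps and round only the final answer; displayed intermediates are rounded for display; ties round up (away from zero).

topology: planetary set — G1 14T / G2 11T / G3 36T, arm = carrier (Willis)
normalise by the input: solve with ω_ring = 1, then scale by 1989 rpm
ring teeth: 14 + 2·11 = 36
14(ω_sun−ω_arm) = −36(ω_ring−ω_arm),  ω_sun = 0, ω_ring = 1
14(0−ω_arm) = −36(1−ω_arm)  ⇒  50·ω_arm = 36  ⇒  ω_arm = 18/25
sun–planet mesh: 14·(0−18/25) = −11·(ω_p−ω_arm)  ⇒  ω_p−ω_arm = 252/275
scale: ω_p−ω_arm = 252/275 × 1989 rpm = +1822.6473 rpm

+1822.6473 rpm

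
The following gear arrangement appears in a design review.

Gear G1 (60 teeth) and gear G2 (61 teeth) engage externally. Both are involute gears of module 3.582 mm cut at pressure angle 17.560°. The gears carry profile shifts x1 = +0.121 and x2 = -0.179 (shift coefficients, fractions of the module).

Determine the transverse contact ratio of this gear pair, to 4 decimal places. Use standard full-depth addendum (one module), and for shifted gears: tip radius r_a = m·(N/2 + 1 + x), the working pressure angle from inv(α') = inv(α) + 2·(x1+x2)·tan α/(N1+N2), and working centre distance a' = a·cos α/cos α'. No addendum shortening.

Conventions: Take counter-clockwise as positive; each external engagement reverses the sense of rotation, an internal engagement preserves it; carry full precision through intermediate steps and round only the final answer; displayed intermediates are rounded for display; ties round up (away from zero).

1.9511

recognized (one external pair, fixed centres): single-mesh tooth geometry, m = 3.582, N1 = 60, N2 = 61
base radii: r_b1 = 102.452528, r_b2 = 104.160070
tip radii: r_a1 = 111.475422, r_a2 = 112.191822
inv(α') = inv(17.560°) + 2·(+0.121-0.179)·tan α/(60+61) = 0.00966728  ⇒  α' = 17.38456°
a' = a·cos α / cos α' = 216.7110·cos 17.560°/cos 17.38456° = 216.502236
action lengths: √(r_a1²−r_b1²) = 43.934601, √(r_a2²−r_b2²) = 41.685545
base pitch p_b = π·m·cos α = 10.728804
CR = (43.934601 + 41.685545 − 216.502236·sin 17.38456°)/10.728804 = 1.951085
contact ratio ≈ 1.9511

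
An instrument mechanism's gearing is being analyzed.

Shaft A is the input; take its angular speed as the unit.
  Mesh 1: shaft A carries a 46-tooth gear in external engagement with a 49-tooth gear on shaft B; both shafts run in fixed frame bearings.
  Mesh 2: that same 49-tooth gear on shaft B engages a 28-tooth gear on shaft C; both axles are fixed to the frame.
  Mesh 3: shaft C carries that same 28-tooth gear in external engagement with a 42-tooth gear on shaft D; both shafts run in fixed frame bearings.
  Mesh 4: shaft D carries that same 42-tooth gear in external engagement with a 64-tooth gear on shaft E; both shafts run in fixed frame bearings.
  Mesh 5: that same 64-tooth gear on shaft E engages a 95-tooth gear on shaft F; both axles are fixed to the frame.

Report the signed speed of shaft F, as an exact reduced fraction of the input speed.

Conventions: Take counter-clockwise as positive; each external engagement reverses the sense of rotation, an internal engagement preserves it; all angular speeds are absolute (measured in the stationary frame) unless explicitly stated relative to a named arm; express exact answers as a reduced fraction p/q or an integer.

-46/95

5-mesh fixed-axis compound train (all bearings frame-fixed)
mesh 1 [46T→49T]: |ω|/ω_in = 1×46/49 = 46/49, sense flips to −
mesh 2 [49T→28T]: |ω|/ω_in = (46/49)×49/28 = 23/14, sense flips to +
mesh 3 [28T→42T]: |ω|/ω_in = (23/14)×28/42 = 23/21, sense flips to −
mesh 4 [42T→64T]: |ω|/ω_in = (23/21)×42/64 = 23/32, sense flips to +
mesh 5 [64T→95T]: |ω|/ω_in = (23/32)×64/95 = 46/95, sense flips to −
signed output speed (× input speed) = -46/95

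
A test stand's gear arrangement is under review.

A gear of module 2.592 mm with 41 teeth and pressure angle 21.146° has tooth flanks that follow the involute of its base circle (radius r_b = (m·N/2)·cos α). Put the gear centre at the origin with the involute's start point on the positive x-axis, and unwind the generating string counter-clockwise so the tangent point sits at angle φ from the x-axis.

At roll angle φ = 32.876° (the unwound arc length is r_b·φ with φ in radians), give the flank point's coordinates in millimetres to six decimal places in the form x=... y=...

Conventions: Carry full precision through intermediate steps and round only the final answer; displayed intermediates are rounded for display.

topology: single-mesh involute geometry — m = 2.592, N = 41
pitch radius r_p = m·N/2 = 2.592·41/2 = 53.136000
base radius r_b = r_p·cos α = 53.136000·cos 21.146° = 49.558045
roll angle φ = 32.876° = 0.57379444 rad
x = r_b·(cos φ + φ·sin φ) = 57.056969
y = r_b·(sin φ − φ·cos φ) = 3.019224

x=57.056969 y=3.019224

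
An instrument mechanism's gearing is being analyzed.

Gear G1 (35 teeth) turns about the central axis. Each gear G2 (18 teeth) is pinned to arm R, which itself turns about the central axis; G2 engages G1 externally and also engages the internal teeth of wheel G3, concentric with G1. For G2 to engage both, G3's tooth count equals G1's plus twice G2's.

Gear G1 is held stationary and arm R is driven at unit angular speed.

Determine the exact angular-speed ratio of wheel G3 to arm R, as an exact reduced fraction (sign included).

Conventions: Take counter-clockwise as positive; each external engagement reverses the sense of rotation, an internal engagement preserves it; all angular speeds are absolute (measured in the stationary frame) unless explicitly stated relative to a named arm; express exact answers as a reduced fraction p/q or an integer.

106/71

topology: planetary set — G1 35T / G2 18T / G3 71T, arm = carrier (Willis)
ring teeth: 35 + 2·18 = 71
35(ω_sun−ω_arm) = −71(ω_ring−ω_arm),  ω_sun = 0, ω_arm = 1
ω_ring = 1 − (35/71)(0−1) = 106/71
ω_out/ω_in = 106/71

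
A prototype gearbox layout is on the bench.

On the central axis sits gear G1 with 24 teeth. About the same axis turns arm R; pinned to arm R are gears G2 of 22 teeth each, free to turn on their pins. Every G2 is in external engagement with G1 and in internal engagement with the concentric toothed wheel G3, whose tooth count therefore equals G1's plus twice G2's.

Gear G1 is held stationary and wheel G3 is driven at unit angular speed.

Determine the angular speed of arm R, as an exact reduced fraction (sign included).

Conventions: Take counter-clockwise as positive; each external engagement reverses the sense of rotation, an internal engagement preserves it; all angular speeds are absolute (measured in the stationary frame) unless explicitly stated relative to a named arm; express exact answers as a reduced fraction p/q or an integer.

recognized (axles ride arm R): planetary set, 24/22/68 teeth
ring teeth: 24 + 2·22 = 68
24(ω_sun−ω_arm) = −68(ω_ring−ω_arm),  ω_sun = 0, ω_ring = 1
24(0−ω_arm) = −68(1−ω_arm)  ⇒  92·ω_arm = 68  ⇒  ω_arm = 17/23
exact speed ratio = 17/23

17/23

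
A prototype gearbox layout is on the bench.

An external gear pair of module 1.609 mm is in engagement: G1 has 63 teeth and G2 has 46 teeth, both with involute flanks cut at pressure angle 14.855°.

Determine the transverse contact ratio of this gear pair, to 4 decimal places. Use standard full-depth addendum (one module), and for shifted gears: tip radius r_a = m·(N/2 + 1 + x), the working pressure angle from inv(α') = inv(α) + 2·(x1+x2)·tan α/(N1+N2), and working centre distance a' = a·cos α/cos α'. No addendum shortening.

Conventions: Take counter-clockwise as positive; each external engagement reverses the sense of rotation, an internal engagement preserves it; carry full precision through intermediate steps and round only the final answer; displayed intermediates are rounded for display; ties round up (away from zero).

single-mesh involute tooth geometry (63T engaging 46T at module 1.609)
base radii: r_b1 = 48.989543, r_b2 = 35.770142
tip radii: r_a1 = 52.292500, r_a2 = 38.616000
no profile shift: α' = α, a' = a
action lengths: √(r_a1²−r_b1²) = 18.290169, √(r_a2²−r_b2²) = 14.549652
base pitch p_b = π·m·cos α = 4.885879
CR = (18.290169 + 14.549652 − 87.690500·sin 14.85500°)/4.885879 = 2.120045
contact ratio ≈ 2.1200

2.1200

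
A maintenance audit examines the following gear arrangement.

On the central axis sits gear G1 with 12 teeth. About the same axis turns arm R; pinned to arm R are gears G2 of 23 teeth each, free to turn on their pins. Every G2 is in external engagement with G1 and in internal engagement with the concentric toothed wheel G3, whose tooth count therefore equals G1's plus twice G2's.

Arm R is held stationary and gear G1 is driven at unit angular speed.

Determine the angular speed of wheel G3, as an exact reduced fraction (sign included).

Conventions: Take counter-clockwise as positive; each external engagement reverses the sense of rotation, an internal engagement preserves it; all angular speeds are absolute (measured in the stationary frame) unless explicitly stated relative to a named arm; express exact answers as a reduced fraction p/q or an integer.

planetary set (12T centre, 23T on arm, 58T internal) — Willis relation
ring teeth: 12 + 2·23 = 58
12(ω_sun−ω_arm) = −58(ω_ring−ω_arm),  ω_arm = 0, ω_sun = 1
ω_ring = 0 − (12/58)(1−0) = -6/29
exact speed ratio = -6/29

-6/29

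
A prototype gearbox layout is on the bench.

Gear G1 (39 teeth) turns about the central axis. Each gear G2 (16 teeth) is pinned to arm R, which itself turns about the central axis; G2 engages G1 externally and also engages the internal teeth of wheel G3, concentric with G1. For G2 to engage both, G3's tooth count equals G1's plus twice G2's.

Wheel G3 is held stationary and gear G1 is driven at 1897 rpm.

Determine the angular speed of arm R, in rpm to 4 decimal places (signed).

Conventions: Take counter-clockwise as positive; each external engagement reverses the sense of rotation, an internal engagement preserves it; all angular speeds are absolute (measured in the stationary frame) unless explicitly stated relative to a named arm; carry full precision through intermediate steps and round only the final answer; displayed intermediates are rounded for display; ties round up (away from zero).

+672.5727 rpm

class = planetary set [G3 = 39+2·16 = 71; Willis about the carrier]
normalise by the input: solve with ω_sun = 1, then scale by 1897 rpm
ring teeth: 39 + 2·16 = 71
39(ω_sun−ω_arm) = −71(ω_ring−ω_arm),  ω_ring = 0, ω_sun = 1
39(1−ω_arm) = −71(0−ω_arm)  ⇒  110·ω_arm = 39  ⇒  ω_arm = 39/110
scale: ω_arm = 39/110 × 1897 rpm = +672.5727 rpm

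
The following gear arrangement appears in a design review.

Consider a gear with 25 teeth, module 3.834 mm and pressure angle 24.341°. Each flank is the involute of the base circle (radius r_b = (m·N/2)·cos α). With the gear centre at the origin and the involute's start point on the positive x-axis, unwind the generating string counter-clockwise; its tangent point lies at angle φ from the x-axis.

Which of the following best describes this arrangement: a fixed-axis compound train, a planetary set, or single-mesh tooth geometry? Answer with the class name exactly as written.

single-mesh tooth geometry

single-mesh involute tooth geometry (25T wheel at module 3.834)
classification: single-mesh tooth geometry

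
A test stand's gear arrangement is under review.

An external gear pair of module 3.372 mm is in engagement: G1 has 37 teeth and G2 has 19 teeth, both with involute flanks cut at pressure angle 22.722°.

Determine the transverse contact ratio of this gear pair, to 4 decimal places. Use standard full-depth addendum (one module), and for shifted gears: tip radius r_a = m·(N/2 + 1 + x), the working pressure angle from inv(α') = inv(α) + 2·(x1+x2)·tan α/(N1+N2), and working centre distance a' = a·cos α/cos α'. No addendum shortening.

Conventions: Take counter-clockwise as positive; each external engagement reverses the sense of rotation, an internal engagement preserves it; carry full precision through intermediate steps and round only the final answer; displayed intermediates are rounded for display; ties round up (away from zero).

recognized (one external pair, fixed centres): single-mesh tooth geometry, m = 3.372, N1 = 37, N2 = 19
base radii: r_b1 = 57.540523, r_b2 = 29.547836
tip radii: r_a1 = 65.754000, r_a2 = 35.406000
no profile shift: α' = α, a' = a
action lengths: √(r_a1²−r_b1²) = 31.822582, √(r_a2²−r_b2²) = 19.506671
base pitch p_b = π·m·cos α = 9.771291
CR = (31.822582 + 19.506671 − 94.416000·sin 22.72200°)/9.771291 = 1.520792
contact ratio ≈ 1.5208

1.5208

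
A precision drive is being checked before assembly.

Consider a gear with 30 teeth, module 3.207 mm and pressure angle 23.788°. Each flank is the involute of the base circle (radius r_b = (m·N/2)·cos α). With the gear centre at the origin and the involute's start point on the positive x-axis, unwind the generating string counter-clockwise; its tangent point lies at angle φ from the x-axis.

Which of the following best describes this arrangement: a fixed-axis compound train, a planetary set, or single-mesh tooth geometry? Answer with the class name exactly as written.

topology: single-mesh involute geometry — m = 3.207, N = 30
classification: single-mesh tooth geometry

single-mesh tooth geometry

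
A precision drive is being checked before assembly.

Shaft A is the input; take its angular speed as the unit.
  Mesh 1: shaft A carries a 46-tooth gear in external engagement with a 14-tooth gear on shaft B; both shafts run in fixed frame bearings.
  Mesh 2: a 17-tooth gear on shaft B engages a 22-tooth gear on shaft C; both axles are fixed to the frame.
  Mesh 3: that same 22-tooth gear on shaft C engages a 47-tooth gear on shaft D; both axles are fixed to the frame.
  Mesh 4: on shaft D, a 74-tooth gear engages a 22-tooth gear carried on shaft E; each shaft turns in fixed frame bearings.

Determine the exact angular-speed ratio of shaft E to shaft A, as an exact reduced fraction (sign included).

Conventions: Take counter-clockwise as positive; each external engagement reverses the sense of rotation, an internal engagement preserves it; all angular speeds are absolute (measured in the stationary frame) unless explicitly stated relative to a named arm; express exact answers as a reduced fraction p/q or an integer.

class = fixed-axis compound train [4 meshes; 4 ratios multiply, 4 sense flips]
mesh 1 [46T→14T]: running ratio 23/7, sense −
mesh 2 [17T→22T]: running ratio 391/154, sense +
mesh 3 [22T→47T]: running ratio 391/329, sense −
mesh 4 [74T→22T]: running ratio 14467/3619, sense +
ω_out/ω_in = 14467/3619

14467/3619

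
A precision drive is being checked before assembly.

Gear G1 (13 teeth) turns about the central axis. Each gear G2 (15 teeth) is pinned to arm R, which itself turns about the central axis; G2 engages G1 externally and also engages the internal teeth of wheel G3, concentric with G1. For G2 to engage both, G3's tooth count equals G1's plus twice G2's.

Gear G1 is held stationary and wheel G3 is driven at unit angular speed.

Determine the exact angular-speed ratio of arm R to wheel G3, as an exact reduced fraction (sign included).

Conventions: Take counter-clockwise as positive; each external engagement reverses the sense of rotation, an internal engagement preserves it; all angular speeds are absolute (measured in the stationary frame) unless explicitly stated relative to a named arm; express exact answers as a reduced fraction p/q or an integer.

topology: planetary set — G1 13T / G2 15T / G3 43T, arm = carrier (Willis)
ring teeth: 13 + 2·15 = 43
13(ω_sun−ω_arm) = −43(ω_ring−ω_arm),  ω_sun = 0, ω_ring = 1
13(0−ω_arm) = −43(1−ω_arm)  ⇒  56·ω_arm = 43  ⇒  ω_arm = 43/56
ω_out/ω_in = 43/56

43/56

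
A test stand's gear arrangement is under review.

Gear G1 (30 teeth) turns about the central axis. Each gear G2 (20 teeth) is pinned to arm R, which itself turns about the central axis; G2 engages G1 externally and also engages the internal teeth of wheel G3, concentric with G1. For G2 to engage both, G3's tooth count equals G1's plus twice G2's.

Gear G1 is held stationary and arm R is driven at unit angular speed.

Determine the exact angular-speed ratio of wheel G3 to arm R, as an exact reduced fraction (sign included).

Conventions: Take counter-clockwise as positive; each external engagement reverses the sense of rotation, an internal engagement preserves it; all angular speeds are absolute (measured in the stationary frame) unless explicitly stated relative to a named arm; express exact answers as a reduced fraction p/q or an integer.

10/7

class = planetary set [G3 = 30+2·20 = 70; Willis about the carrier]
ring teeth: 30 + 2·20 = 70
30(ω_sun−ω_arm) = −70(ω_ring−ω_arm),  ω_sun = 0, ω_arm = 1
ω_ring = 1 − (30/70)(0−1) = 10/7
ω_out/ω_in = 10/7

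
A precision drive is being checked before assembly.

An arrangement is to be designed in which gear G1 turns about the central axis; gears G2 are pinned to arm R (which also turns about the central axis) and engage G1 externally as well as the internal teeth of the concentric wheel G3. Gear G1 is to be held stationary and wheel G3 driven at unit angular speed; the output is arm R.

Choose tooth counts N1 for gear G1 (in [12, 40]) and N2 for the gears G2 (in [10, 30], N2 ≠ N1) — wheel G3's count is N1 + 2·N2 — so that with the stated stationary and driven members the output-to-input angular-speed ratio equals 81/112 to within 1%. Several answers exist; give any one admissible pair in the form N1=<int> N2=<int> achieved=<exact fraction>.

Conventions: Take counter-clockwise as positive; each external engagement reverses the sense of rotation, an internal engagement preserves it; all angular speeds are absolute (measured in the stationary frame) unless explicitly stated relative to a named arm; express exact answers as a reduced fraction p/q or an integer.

N1=31 N2=25 achieved=81/112

design class (target 81/112): planetary set
Willis with ω_sun = 0: ω_arm/ω_ring = N3/(N1+N3); set equal to 81/112  ⇒  N3/N1 = (81/112)/(1 − 81/112) = 81/31
N3 = N1 + 2·N2  ⇒  N2/N1 = (N3/N1 − 1)/2 = (81/31 − 1)/2 = 25/31
smallest multiple with N1 ≥ 12 and N2 ≥ 10: k = 1  ⇒  N1 = 1·31 = 31, N2 = 1·25 = 25 (N1 ≤ 40, N2 ≤ 30, N2 ≠ N1 ✓), N3 = 31 + 2·25 = 81
check: N3/(N1+N3) with N1 = 31, N3 = 81 gives 81/112; |achieved − target| = 0 ≤ 81/11200 ✓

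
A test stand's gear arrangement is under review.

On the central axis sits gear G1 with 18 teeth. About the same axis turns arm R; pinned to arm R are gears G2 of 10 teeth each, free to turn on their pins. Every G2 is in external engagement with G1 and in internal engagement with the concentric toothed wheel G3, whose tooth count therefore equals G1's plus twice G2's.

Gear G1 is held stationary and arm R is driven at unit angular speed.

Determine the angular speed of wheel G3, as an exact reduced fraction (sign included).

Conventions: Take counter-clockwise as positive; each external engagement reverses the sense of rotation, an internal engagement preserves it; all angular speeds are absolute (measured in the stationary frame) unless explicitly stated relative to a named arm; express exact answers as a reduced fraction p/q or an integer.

topology: planetary set — G1 18T / G2 10T / G3 38T, arm = carrier (Willis)
ring teeth: 18 + 2·10 = 38
18(ω_sun−ω_arm) = −38(ω_ring−ω_arm),  ω_sun = 0, ω_arm = 1
ω_ring = 1 − (18/38)(0−1) = 28/19
exact speed ratio = 28/19

28/19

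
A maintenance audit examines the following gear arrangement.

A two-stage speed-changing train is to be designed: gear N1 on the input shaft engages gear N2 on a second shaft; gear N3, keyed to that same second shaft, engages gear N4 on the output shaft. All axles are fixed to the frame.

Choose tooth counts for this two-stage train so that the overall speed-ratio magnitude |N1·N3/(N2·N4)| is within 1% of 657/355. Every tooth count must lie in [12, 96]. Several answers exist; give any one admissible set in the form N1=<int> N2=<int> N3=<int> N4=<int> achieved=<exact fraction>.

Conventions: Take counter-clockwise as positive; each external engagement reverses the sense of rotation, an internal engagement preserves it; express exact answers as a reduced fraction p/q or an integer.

N1=27 N2=15 N3=73 N4=71 achieved=657/355

topology: fixed-axis compound train — 2 stages, target 657/355
target = 657/355 in lowest terms: an exact hit needs N1·N3 = k·657 and N2·N4 = k·355 for one integer k, every count in [12, 96]; additionally prefer no 1:1 stage (N1 ≠ N2, N3 ≠ N4)
k = 1…2: no 1:1-free in-range split of k·657 and k·355 into factor pairs; take k = 3
k = 3: N1·N3 = 1971 = 27·73, N2·N4 = 1065 = 15·71
achieved = 27·73/(15·71) = 657/355; |achieved − target| = 0 ≤ 657/35500 ✓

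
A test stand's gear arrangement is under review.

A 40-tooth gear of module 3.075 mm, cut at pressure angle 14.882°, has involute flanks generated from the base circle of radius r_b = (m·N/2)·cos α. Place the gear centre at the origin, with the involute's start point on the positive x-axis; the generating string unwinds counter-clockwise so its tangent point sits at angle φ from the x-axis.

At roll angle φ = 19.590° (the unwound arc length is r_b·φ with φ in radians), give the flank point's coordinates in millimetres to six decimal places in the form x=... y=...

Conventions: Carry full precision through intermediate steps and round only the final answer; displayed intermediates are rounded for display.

x=62.810388 y=0.782684

topology: single-mesh involute geometry — m = 3.075, N = 40
pitch radius r_p = m·N/2 = 3.075·40/2 = 61.500000
base radius r_b = r_p·cos α = 61.500000·cos 14.882° = 59.437094
roll angle φ = 19.590° = 0.34191000 rad
x = r_b·(cos φ + φ·sin φ) = 62.810388
y = r_b·(sin φ − φ·cos φ) = 0.782684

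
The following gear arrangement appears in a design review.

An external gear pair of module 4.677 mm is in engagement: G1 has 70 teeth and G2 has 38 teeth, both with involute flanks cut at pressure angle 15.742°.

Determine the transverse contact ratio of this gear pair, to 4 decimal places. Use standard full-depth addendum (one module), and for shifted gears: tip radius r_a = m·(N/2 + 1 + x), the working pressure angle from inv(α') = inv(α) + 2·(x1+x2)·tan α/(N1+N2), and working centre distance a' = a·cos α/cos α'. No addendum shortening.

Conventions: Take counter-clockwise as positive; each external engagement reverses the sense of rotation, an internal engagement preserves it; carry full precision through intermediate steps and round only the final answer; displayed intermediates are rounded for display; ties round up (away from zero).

2.0314

class = single-mesh tooth geometry [involute pair 70T × 38T, m = 4.677]
base radii: r_b1 = 157.555312, r_b2 = 85.530027
tip radii: r_a1 = 168.372000, r_a2 = 93.540000
no profile shift: α' = α, a' = a
action lengths: √(r_a1²−r_b1²) = 59.375533, √(r_a2²−r_b2²) = 37.872762
base pitch p_b = π·m·cos α = 14.142132
CR = (59.375533 + 37.872762 − 252.558000·sin 15.74200°)/14.142132 = 2.031361
contact ratio ≈ 2.0314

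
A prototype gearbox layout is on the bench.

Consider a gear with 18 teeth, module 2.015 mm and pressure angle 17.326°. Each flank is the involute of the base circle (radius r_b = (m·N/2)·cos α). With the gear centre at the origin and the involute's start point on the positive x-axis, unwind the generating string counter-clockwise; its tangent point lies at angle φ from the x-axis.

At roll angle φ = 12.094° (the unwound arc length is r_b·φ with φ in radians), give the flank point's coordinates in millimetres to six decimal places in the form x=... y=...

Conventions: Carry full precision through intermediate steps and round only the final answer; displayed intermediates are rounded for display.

x=17.693522 y=0.054030

single-mesh involute tooth geometry (18T wheel at module 2.015)
pitch radius r_p = m·N/2 = 2.015·18/2 = 18.135000
base radius r_b = r_p·cos α = 18.135000·cos 17.326° = 17.312138
roll angle φ = 12.094° = 0.21108012 rad
x = r_b·(cos φ + φ·sin φ) = 17.693522
y = r_b·(sin φ − φ·cos φ) = 0.054030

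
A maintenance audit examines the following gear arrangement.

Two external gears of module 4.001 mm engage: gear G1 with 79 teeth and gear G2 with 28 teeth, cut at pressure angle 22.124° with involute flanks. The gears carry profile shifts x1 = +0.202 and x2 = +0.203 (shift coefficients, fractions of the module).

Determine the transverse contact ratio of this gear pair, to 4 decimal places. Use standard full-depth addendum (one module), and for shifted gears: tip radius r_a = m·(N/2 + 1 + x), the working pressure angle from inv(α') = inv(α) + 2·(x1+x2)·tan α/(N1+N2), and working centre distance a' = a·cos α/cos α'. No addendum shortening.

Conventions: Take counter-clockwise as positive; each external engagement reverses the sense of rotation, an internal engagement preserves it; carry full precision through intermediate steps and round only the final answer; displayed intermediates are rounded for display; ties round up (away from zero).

topology: single-mesh involute geometry — m = 4.001, 79T/28T pair
base radii: r_b1 = 146.403203, r_b2 = 51.889743
tip radii: r_a1 = 162.848702, r_a2 = 60.827203
inv(α') = inv(22.124°) + 2·(+0.202+0.203)·tan α/(79+28) = 0.02348687  ⇒  α' = 23.13828°
a' = a·cos α / cos α' = 214.0535·cos 22.124°/cos 23.13828° = 215.639138
action lengths: √(r_a1²−r_b1²) = 71.314809, √(r_a2²−r_b2²) = 31.739616
base pitch p_b = π·m·cos α = 11.644031
CR = (71.314809 + 31.739616 − 215.639138·sin 23.13828°)/11.644031 = 1.573225
contact ratio ≈ 1.5732

1.5732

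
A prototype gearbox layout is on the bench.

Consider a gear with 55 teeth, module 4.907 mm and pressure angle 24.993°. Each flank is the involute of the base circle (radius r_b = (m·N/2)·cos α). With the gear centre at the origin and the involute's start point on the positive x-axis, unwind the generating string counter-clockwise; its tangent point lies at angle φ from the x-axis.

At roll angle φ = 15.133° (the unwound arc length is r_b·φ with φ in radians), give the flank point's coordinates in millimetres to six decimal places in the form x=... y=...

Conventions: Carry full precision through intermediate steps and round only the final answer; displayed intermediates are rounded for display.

x=126.498325 y=0.745938

recognized (one wheel, involute flank): single-mesh tooth geometry, m = 4.907, N = 55
pitch radius r_p = m·N/2 = 4.907·55/2 = 134.942500
base radius r_b = r_p·cos α = 134.942500·cos 24.993° = 122.306405
roll angle φ = 15.133° = 0.26412068 rad
x = r_b·(cos φ + φ·sin φ) = 126.498325
y = r_b·(sin φ − φ·cos φ) = 0.745938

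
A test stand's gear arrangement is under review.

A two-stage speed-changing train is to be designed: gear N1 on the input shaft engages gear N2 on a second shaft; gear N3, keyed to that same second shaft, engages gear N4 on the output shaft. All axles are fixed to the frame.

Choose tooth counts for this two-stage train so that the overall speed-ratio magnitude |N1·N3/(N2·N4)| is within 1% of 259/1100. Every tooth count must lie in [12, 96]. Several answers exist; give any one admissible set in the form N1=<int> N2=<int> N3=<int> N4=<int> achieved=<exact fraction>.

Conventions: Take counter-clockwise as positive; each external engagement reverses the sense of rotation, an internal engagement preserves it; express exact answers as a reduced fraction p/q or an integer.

design class (target 259/1100): fixed-axis compound train
target = 259/1100 in lowest terms: an exact hit needs N1·N3 = k·259 and N2·N4 = k·1100 for one integer k, every count in [12, 96]; additionally prefer no 1:1 stage (N1 ≠ N2, N3 ≠ N4)
k = 1: no 1:1-free in-range split of k·259 and k·1100 into factor pairs; take k = 2
k = 2: N1·N3 = 518 = 14·37, N2·N4 = 2200 = 25·88
achieved = 14·37/(25·88) = 259/1100; |achieved − target| = 0 ≤ 259/110000 ✓

N1=14 N2=25 N3=37 N4=88 achieved=259/1100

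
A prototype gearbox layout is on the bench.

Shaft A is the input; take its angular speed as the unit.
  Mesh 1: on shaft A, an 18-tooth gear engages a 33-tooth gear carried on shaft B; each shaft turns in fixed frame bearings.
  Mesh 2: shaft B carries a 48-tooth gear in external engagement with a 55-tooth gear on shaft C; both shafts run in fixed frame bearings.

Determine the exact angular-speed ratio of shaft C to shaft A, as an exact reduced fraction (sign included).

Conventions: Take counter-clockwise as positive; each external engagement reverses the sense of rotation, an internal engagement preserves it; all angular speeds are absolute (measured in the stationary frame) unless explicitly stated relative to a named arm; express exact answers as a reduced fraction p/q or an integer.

288/605

class = fixed-axis compound train [2 meshes; 2 ratios multiply, 2 sense flips]
mesh 1 [18T→33T]: running ratio 6/11, sense −
mesh 2 [48T→55T]: running ratio 288/605, sense +
ω_out/ω_in = 288/605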